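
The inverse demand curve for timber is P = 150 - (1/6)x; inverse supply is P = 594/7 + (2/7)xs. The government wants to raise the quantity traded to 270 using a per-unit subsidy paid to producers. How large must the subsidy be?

At x = 270, from the demand curve buyers pay Pb = 150 − (1/6)·270 = 105; from the supply curve sellers need Ps = 594/7 + (2/7)·270 = 162.
The subsidy must fill the gap: s = Ps − Pb = 162 − 105 = 57.

Required subsidy s = 57 per unit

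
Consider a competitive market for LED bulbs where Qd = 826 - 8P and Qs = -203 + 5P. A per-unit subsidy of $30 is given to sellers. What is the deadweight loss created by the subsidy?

Pre-subsidy: 826 - 8P = -203 + 5P gives P* = 1029/13, Q* = 2506/13.
With the subsidy, sellers receive Ps = Pb + 30 for each unit, where Pb is the price buyers pay.
Supply in terms of Pb becomes Qs = -203 + 5(Pb + 30) = -53 + 5Pb. Setting this equal to demand: 826 - 8Pb = -53 + 5Pb, so Pb = 879/13.
Sellers receive Ps = 879/13 + 30 = 1269/13; Q' = 826 − 8·(879/13) = 3706/13.
The subsidy expands output by 3706/13 − 2506/13 = 1200/13 past the efficient level; on those units the gap between marginal cost and willingness to pay runs from 0 up to 30.
DWL = ½ × 30 × 1200/13 = 18000/13.

Deadweight loss = 18000/13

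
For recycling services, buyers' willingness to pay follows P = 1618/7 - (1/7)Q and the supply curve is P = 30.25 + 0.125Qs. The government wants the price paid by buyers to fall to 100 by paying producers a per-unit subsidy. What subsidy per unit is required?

At a buyer price of 100, quantity demanded is 1618 − 7·100 = 918.
Sellers supply 918 only when they receive Ps = 30.25 + 0.125·918 = 145.
s = Ps − Pb = 145 − 100 = 45.

Required subsidy s = 45 per unit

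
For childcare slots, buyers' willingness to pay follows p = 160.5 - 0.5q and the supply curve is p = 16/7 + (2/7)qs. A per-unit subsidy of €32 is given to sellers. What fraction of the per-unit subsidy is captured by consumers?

Consumer share = 7/11

Pre-subsidy: 160.5 - 0.5q = 16/7 + (2/7)q gives q* = 2215/11 and p* = 658/11.
With the subsidy, sellers receive ps = pb + 32 for each unit, where pb is the price buyers pay.
On the curves, pb = 160.5 - 0.5q and ps = 16/7 + (2/7)q; the wedge ps − pb = 32 gives 16/7 + (2/7)q − (160.5 - 0.5q) = 32, so q' = 2663/11.
Then pb = 160.5 − 0.5·(2663/11) = 434/11 and ps = 16/7 + (2/7)·(2663/11) = 786/11.
Buyers' price falls by p* − pb = 658/11 − 434/11 = 224/11; sellers' price rises by ps − p* = 786/11 − 658/11 = 128/11.
So consumers capture (224/11)/32 = 7/11 of each unit of subsidy.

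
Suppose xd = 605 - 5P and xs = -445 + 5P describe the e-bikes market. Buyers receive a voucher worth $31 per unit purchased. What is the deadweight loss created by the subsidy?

Pre-subsidy: 605 - 5P = -445 + 5P gives P* = 105, x* = 80.
With the rebate, buyers effectively pay Pb = Ps − 31, where Ps is the price sellers receive.
Demand in terms of Ps becomes xd = 605 − 5(Ps − 31) = 760 - 5Ps. Setting this equal to supply: 760 - 5Ps = -445 + 5Ps, so Ps = 120.5.
Buyers pay Pb = 120.5 − 31 = 89.5; x' = -445 + 5·120.5 = 157.5.
The subsidy expands output by 157.5 − 80 = 77.5 past the efficient level; on those units the gap between marginal cost and willingness to pay runs from 0 up to 31.
DWL = ½ × 31 × 77.5 = 1201.25.

Deadweight loss = $1201.25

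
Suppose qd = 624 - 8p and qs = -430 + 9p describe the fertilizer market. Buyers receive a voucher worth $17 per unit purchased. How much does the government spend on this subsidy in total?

Pre-subsidy: 624 - 8p = -430 + 9p gives p* = 62, q* = 128.
With the rebate, buyers effectively pay pb = ps − 17, where ps is the price sellers receive.
Demand in terms of ps becomes qd = 624 − 8(ps − 17) = 760 - 8ps. Setting this equal to supply: 760 - 8ps = -430 + 9ps, so ps = 70.
Buyers pay pb = 70 − 17 = 53; q' = -430 + 9·70 = 200.
Government outlay = subsidy × quantity = 17 × 200 = 3400.

Government cost = $3400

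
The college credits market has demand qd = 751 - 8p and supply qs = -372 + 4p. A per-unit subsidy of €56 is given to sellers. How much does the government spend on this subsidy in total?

Government cost = 25480/3

Pre-subsidy: 751 - 8p = -372 + 4p gives p* = 1123/12, q* = 7/3.
With the subsidy, sellers receive ps = pb + 56 for each unit, where pb is the price buyers pay.
Supply in terms of pb becomes qs = -372 + 4(pb + 56) = -148 + 4pb. Setting this equal to demand: 751 - 8pb = -148 + 4pb, so pb = 899/12.
Sellers receive ps = 899/12 + 56 = 1571/12; q' = 751 − 8·(899/12) = 455/3.
Government outlay = subsidy × quantity = 56 × 455/3 = 25480/3.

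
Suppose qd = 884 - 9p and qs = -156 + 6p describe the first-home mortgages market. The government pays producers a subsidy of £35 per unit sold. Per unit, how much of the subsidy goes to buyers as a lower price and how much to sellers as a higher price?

Buyers gain £14 per unit; sellers gain £21 per unit

Pre-subsidy: 884 - 9p = -156 + 6p gives p* = 208/3, q* = 260.
With the subsidy, sellers receive ps = pb + 35 for each unit, where pb is the price buyers pay.
Supply in terms of pb becomes qs = -156 + 6(pb + 35) = 54 + 6pb. Setting this equal to demand: 884 - 9pb = 54 + 6pb, so pb = 166/3.
Sellers receive ps = 166/3 + 35 = 271/3; q' = 884 − 9·(166/3) = 386.
Buyers' price falls by p* − pb = 208/3 − 166/3 = 14; sellers' price rises by ps − p* = 271/3 − 208/3 = 21.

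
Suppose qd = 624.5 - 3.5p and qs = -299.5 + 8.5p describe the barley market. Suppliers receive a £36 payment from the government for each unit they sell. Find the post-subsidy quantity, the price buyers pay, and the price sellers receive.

Pre-subsidy: 624.5 - 3.5p = -299.5 + 8.5p gives p* = 77, q* = 355.
With the subsidy, sellers receive ps = pb + 36 for each unit, where pb is the price buyers pay.
Supply in terms of pb becomes qs = -299.5 + 8.5(pb + 36) = 6.5 + 8.5pb. Setting this equal to demand: 624.5 - 3.5pb = 6.5 + 8.5pb, so pb = 51.5.
Sellers receive ps = 51.5 + 36 = 87.5; q' = 624.5 − 3.5·51.5 = 444.25.

q' = 444.25; buyers pay £51.5; sellers receive £87.5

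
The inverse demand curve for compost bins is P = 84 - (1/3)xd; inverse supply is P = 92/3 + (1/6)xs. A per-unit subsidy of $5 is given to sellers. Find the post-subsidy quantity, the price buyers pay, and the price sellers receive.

x' = 350/3; buyers pay 406/9; sellers receive 451/9

Pre-subsidy: 84 - (1/3)x = 92/3 + (1/6)x gives x* = 320/3 and P* = 436/9.
With the subsidy, sellers receive Ps = Pb + 5 for each unit, where Pb is the price buyers pay.
On the curves, Pb = 84 - (1/3)x and Ps = 92/3 + (1/6)x; the wedge Ps − Pb = 5 gives 92/3 + (1/6)x − (84 - (1/3)x) = 5, so x' = 350/3.
Then Pb = 84 − (1/3)·(350/3) = 406/9 and Ps = 92/3 + (1/6)·(350/3) = 451/9.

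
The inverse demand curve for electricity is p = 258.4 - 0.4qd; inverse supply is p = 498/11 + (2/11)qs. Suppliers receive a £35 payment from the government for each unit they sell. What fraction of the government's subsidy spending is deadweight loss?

DWL / government spending = 1925/27294

Pre-subsidy: 258.4 - 0.4q = 498/11 + (2/11)q gives q* = 366.3125 and p* = 111.875.
With the subsidy, sellers receive ps = pb + 35 for each unit, where pb is the price buyers pay.
On the curves, pb = 258.4 - 0.4q and ps = 498/11 + (2/11)q; the wedge ps − pb = 35 gives 498/11 + (2/11)q − (258.4 - 0.4q) = 35, so q' = 426.46875.
Then pb = 258.4 − 0.4·426.46875 = 87.8125 and ps = 498/11 + (2/11)·426.46875 = 122.8125.
ΔCS = ½(366.3125 + 426.46875)(111.875 − 87.8125) = 9538.1494140625; ΔPS = ½(366.3125 + 426.46875)(122.8125 − 111.875) = 4335.5224609375.
Government spending = 35 × 426.46875 = 14926.40625.
DWL = ½ × 35 × (426.46875 − 366.3125) = 1052.734375; fraction = 1052.734375 / 14926.40625 = 1925/27294.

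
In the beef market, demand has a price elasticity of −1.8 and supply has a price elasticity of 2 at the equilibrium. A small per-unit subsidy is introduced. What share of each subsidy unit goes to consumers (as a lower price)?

Consumer share = 10/19

For a small subsidy around the equilibrium, the benefit split depends on the relative slopes, which at a point are proportional to the elasticities.
Buyer share = εs/(εs + |εd|) = 2/(2 + 1.8) = 10/19; seller share = |εd|/(εs + |εd|) = 9/19.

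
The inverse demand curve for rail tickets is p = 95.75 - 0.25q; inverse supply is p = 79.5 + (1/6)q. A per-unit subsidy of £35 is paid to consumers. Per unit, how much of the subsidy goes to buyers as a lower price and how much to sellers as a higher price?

Buyers gain £21 per unit; sellers gain £14 per unit

Pre-subsidy: 95.75 - 0.25q = 79.5 + (1/6)q gives q* = 39 and p* = 86.
With the rebate, buyers effectively pay pb = ps − 35, where ps is the price sellers receive.
On the curves, pb = 95.75 - 0.25q and ps = 79.5 + (1/6)q; the wedge ps − pb = 35 gives 79.5 + (1/6)q − (95.75 - 0.25q) = 35, so q' = 123.
Then pb = 95.75 − 0.25·123 = 65 and ps = 79.5 + (1/6)·123 = 100.
Buyers' price falls by p* − pb = 86 − 65 = 21; sellers' price rises by ps − p* = 100 − 86 = 14.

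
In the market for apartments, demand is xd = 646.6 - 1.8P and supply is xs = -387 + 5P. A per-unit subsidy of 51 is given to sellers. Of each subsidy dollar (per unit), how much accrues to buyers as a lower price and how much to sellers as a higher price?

Buyers gain 37.5 per unit; sellers gain 13.5 per unit

Pre-subsidy: 646.6 - 1.8P = -387 + 5P gives P* = 152, x* = 373.
With the subsidy, sellers receive Ps = Pb + 51 for each unit, where Pb is the price buyers pay.
Supply in terms of Pb becomes xs = -387 + 5(Pb + 51) = -132 + 5Pb. Setting this equal to demand: 646.6 - 1.8Pb = -132 + 5Pb, so Pb = 114.5.
Sellers receive Ps = 114.5 + 51 = 165.5; x' = 646.6 − 1.8·114.5 = 440.5.
Buyers' price falls by P* − Pb = 152 − 114.5 = 37.5; sellers' price rises by Ps − P* = 165.5 − 152 = 13.5.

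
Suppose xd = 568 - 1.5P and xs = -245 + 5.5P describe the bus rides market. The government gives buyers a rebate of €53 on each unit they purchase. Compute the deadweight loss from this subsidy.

Deadweight loss = 92697/56

Pre-subsidy: 568 - 1.5P = -245 + 5.5P gives P* = 813/7, x* = 5513/14.
With the rebate, buyers effectively pay Pb = Ps − 53, where Ps is the price sellers receive.
Demand in terms of Ps becomes xd = 568 − 1.5(Ps − 53) = 647.5 - 1.5Ps. Setting this equal to supply: 647.5 - 1.5Ps = -245 + 5.5Ps, so Ps = 127.5.
Buyers pay Pb = 127.5 − 53 = 74.5; x' = -245 + 5.5·127.5 = 456.25.
The subsidy expands output by 456.25 − 5513/14 = 1749/28 past the efficient level; on those units the gap between marginal cost and willingness to pay runs from 0 up to 53.
DWL = ½ × 53 × 1749/28 = 92697/56.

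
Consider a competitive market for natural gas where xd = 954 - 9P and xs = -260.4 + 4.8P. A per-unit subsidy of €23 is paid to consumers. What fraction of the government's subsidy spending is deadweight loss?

Pre-subsidy: 954 - 9P = -260.4 + 4.8P gives P* = 88, x* = 162.
With the rebate, buyers effectively pay Pb = Ps − 23, where Ps is the price sellers receive.
Demand in terms of Ps becomes xd = 954 − 9(Ps − 23) = 1161 - 9Ps. Setting this equal to supply: 1161 - 9Ps = -260.4 + 4.8Ps, so Ps = 103.
Buyers pay Pb = 103 − 23 = 80; x' = -260.4 + 4.8·103 = 234.
ΔCS = ½(162 + 234)(88 − 80) = 1584; ΔPS = ½(162 + 234)(103 − 88) = 2970.
Government spending = 23 × 234 = 5382.
DWL = ½ × 23 × (234 − 162) = 828; fraction = 828 / 5382 = 2/13.

DWL / government spending = 2/13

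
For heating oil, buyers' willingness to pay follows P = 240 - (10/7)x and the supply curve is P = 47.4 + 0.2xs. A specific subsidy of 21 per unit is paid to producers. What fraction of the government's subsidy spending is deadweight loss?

DWL / government spending = 35/712

Pre-subsidy: 240 - (10/7)x = 47.4 + 0.2x gives x* = 2247/19 and P* = 1350/19.
With the subsidy, sellers receive Ps = Pb + 21 for each unit, where Pb is the price buyers pay.
On the curves, Pb = 240 - (10/7)x and Ps = 47.4 + 0.2x; the wedge Ps − Pb = 21 gives 47.4 + 0.2x − (240 - (10/7)x) = 21, so x' = 2492/19.
Then Pb = 240 − (10/7)·(2492/19) = 1000/19 and Ps = 47.4 + 0.2·(2492/19) = 1399/19.
ΔCS = ½(2247/19 + 2492/19)(1350/19 − 1000/19) = 829325/361; ΔPS = ½(2247/19 + 2492/19)(1399/19 − 1350/19) = 232211/722.
Government spending = 21 × 2492/19 = 52332/19.
DWL = ½ × 21 × (2492/19 − 2247/19) = 5145/38; fraction = (5145/38) / (52332/19) = 35/712.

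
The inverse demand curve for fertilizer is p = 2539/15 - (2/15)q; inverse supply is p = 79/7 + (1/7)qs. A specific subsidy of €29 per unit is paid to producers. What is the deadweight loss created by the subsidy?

Pre-subsidy: 2539/15 - (2/15)q = 79/7 + (1/7)q gives q* = 572 and p* = 93.
With the subsidy, sellers receive ps = pb + 29 for each unit, where pb is the price buyers pay.
On the curves, pb = 2539/15 - (2/15)q and ps = 79/7 + (1/7)q; the wedge ps − pb = 29 gives 79/7 + (1/7)q − (2539/15 - (2/15)q) = 29, so q' = 677.
Then pb = 2539/15 − (2/15)·677 = 79 and ps = 79/7 + (1/7)·677 = 108.
The subsidy expands output by 677 − 572 = 105 past the efficient level; on those units the gap between marginal cost and willingness to pay runs from 0 up to 29.
DWL = ½ × 29 × 105 = 1522.5.

Deadweight loss = €1522.5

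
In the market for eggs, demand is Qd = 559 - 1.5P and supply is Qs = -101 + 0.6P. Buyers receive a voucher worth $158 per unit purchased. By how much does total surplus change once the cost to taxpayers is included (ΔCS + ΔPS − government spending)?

Pre-subsidy: 559 - 1.5P = -101 + 0.6P gives P* = 2200/7, Q* = 613/7.
With the rebate, buyers effectively pay Pb = Ps − 158, where Ps is the price sellers receive.
Demand in terms of Ps becomes Qd = 559 − 1.5(Ps − 158) = 796 - 1.5Ps. Setting this equal to supply: 796 - 1.5Ps = -101 + 0.6Ps, so Ps = 2990/7.
Buyers pay Pb = 2990/7 − 158 = 1884/7; Q' = -101 + 0.6·(2990/7) = 1087/7.
ΔCS = ½(613/7 + 1087/7)(2200/7 − 1884/7) = 268600/49; ΔPS = ½(613/7 + 1087/7)(2990/7 − 2200/7) = 671500/49.
Government spending = 158 × 1087/7 = 171746/7.
Net change = 268600/49 + 671500/49 − 171746/7 = -37446/7. The loss equals the DWL triangle ½·158·474/7.

Net change in total surplus = -37446/7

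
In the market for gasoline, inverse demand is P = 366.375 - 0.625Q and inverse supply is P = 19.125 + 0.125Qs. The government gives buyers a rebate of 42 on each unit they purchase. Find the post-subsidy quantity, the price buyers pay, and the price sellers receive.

Pre-subsidy: 366.375 - 0.625Q = 19.125 + 0.125Q gives Q* = 463 and P* = 77.
With the rebate, buyers effectively pay Pb = Ps − 42, where Ps is the price sellers receive.
On the curves, Pb = 366.375 - 0.625Q and Ps = 19.125 + 0.125Q; the wedge Ps − Pb = 42 gives 19.125 + 0.125Q − (366.375 - 0.625Q) = 42, so Q' = 519.
Then Pb = 366.375 − 0.625·519 = 42 and Ps = 19.125 + 0.125·519 = 84.

Q' = 519; buyers pay 42; sellers receive 84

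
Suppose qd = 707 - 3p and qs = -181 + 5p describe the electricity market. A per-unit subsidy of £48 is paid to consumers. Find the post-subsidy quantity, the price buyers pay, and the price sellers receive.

Pre-subsidy: 707 - 3p = -181 + 5p gives p* = 111, q* = 374.
With the rebate, buyers effectively pay pb = ps − 48, where ps is the price sellers receive.
Demand in terms of ps becomes qd = 707 − 3(ps − 48) = 851 - 3ps. Setting this equal to supply: 851 - 3ps = -181 + 5ps, so ps = 129.
Buyers pay pb = 129 − 48 = 81; q' = -181 + 5·129 = 464.

q' = 464; buyers pay £81; sellers receive £129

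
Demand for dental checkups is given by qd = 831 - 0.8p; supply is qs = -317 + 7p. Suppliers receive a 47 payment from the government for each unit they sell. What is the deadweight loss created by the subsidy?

Deadweight loss = 30926/39

Pre-subsidy: 831 - 0.8p = -317 + 7p gives p* = 5740/39, q* = 27817/39.
With the subsidy, sellers receive ps = pb + 47 for each unit, where pb is the price buyers pay.
Supply in terms of pb becomes qs = -317 + 7(pb + 47) = 12 + 7pb. Setting this equal to demand: 831 - 0.8pb = 12 + 7pb, so pb = 105.
Sellers receive ps = 105 + 47 = 152; q' = 831 − 0.8·105 = 747.
The subsidy expands output by 747 − 27817/39 = 1316/39 past the efficient level; on those units the gap between marginal cost and willingness to pay runs from 0 up to 47.
DWL = ½ × 47 × 1316/39 = 30926/39.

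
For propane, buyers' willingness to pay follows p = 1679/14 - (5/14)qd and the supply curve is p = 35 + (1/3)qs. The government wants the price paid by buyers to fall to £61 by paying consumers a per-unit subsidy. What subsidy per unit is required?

Required subsidy s = £29 per unit

At a buyer price of 61, quantity demanded is 335.8 − 2.8·61 = 165.
Sellers supply 165 only when they receive ps = 35 + (1/3)·165 = 90.
s = ps − pb = 90 − 61 = 29.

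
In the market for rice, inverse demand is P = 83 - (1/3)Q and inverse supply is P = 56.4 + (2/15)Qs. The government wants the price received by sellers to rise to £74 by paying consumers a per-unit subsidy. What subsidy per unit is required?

At a seller price of 74, quantity supplied is -423 + 7.5·74 = 132.
Buyers absorb 132 only when they pay Pb = 83 − (1/3)·132 = 39.
s = Ps − Pb = 74 − 39 = 35.

Required subsidy s = £35 per unit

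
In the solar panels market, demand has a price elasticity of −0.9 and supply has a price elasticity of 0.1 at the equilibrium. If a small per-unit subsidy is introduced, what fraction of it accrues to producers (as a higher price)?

For a small subsidy around the equilibrium, the benefit split depends on the relative slopes, which at a point are proportional to the elasticities.
Buyer share = εs/(εs + |εd|) = 0.1/(0.1 + 0.9) = 0.1; seller share = |εd|/(εs + |εd|) = 0.9.
So producers capture 0.9 of the subsidy.

Producer share = 0.9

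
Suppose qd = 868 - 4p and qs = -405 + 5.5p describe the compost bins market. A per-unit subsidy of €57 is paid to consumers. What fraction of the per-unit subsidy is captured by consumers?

Consumer share = 11/19

Pre-subsidy: 868 - 4p = -405 + 5.5p gives p* = 134, q* = 332.
With the rebate, buyers effectively pay pb = ps − 57, where ps is the price sellers receive.
Demand in terms of ps becomes qd = 868 − 4(ps − 57) = 1096 - 4ps. Setting this equal to supply: 1096 - 4ps = -405 + 5.5ps, so ps = 158.
Buyers pay pb = 158 − 57 = 101; q' = -405 + 5.5·158 = 464.
Buyers' price falls by p* − pb = 134 − 101 = 33; sellers' price rises by ps − p* = 158 − 134 = 24.
So consumers capture 33/57 = 11/19 of each unit of subsidy.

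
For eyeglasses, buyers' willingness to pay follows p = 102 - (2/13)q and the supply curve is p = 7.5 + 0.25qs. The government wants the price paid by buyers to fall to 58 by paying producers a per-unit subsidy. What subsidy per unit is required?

Required subsidy s = 21 per unit

At a buyer price of 58, quantity demanded is 663 − 6.5·58 = 286.
Sellers supply 286 only when they receive ps = 7.5 + 0.25·286 = 79.
s = ps − pb = 79 − 58 = 21.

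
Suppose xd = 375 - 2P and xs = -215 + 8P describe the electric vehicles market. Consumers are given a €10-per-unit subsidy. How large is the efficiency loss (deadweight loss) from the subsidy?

Pre-subsidy: 375 - 2P = -215 + 8P gives P* = 59, x* = 257.
With the rebate, buyers effectively pay Pb = Ps − 10, where Ps is the price sellers receive.
Demand in terms of Ps becomes xd = 375 − 2(Ps − 10) = 395 - 2Ps. Setting this equal to supply: 395 - 2Ps = -215 + 8Ps, so Ps = 61.
Buyers pay Pb = 61 − 10 = 51; x' = -215 + 8·61 = 273.
The subsidy expands output by 273 − 257 = 16 past the efficient level; on those units the gap between marginal cost and willingness to pay runs from 0 up to 10.
DWL = ½ × 10 × 16 = 80.

Deadweight loss = €80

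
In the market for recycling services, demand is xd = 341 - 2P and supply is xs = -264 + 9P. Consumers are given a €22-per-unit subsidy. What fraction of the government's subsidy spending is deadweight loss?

Pre-subsidy: 341 - 2P = -264 + 9P gives P* = 55, x* = 231.
With the rebate, buyers effectively pay Pb = Ps − 22, where Ps is the price sellers receive.
Demand in terms of Ps becomes xd = 341 − 2(Ps − 22) = 385 - 2Ps. Setting this equal to supply: 385 - 2Ps = -264 + 9Ps, so Ps = 59.
Buyers pay Pb = 59 − 22 = 37; x' = -264 + 9·59 = 267.
ΔCS = ½(231 + 267)(55 − 37) = 4482; ΔPS = ½(231 + 267)(59 − 55) = 996.
Government spending = 22 × 267 = 5874.
DWL = ½ × 22 × (267 − 231) = 396; fraction = 396 / 5874 = 6/89.

DWL / government spending = 6/89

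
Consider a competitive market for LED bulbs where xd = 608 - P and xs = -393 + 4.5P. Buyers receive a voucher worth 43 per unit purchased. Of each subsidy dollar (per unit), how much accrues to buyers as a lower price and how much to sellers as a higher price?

Buyers gain 387/11 per unit; sellers gain 86/11 per unit

Pre-subsidy: 608 - P = -393 + 4.5P gives P* = 182, x* = 426.
With the rebate, buyers effectively pay Pb = Ps − 43, where Ps is the price sellers receive.
Demand in terms of Ps becomes xd = 608 − 1(Ps − 43) = 651 - Ps. Setting this equal to supply: 651 - Ps = -393 + 4.5Ps, so Ps = 2088/11.
Buyers pay Pb = 2088/11 − 43 = 1615/11; x' = -393 + 4.5·(2088/11) = 5073/11.
Buyers' price falls by P* − Pb = 182 − 1615/11 = 387/11; sellers' price rises by Ps − P* = 2088/11 − 182 = 86/11.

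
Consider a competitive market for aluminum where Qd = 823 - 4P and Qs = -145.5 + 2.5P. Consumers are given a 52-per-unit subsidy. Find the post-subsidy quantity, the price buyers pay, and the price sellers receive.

Pre-subsidy: 823 - 4P = -145.5 + 2.5P gives P* = 149, Q* = 227.
With the rebate, buyers effectively pay Pb = Ps − 52, where Ps is the price sellers receive.
Demand in terms of Ps becomes Qd = 823 − 4(Ps − 52) = 1031 - 4Ps. Setting this equal to supply: 1031 - 4Ps = -145.5 + 2.5Ps, so Ps = 181.
Buyers pay Pb = 181 − 52 = 129; Q' = -145.5 + 2.5·181 = 307.

Q' = 307; buyers pay 129; sellers receive 181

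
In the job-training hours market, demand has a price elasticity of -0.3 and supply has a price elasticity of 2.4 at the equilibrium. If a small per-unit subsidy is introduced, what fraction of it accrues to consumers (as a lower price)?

For a small subsidy around the equilibrium, the benefit split depends on the relative slopes, which at a point are proportional to the elasticities.
Buyer share = εs/(εs + |εd|) = 2.4/(2.4 + 0.3) = 8/9; seller share = |εd|/(εs + |εd|) = 1/9.

Consumer share = 8/9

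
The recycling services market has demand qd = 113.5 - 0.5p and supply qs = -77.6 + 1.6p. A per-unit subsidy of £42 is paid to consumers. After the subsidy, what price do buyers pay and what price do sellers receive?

Pre-subsidy: 113.5 - 0.5p = -77.6 + 1.6p gives p* = 91, q* = 68.
With the rebate, buyers effectively pay pb = ps − 42, where ps is the price sellers receive.
Demand in terms of ps becomes qd = 113.5 − 0.5(ps − 42) = 134.5 - 0.5ps. Setting this equal to supply: 134.5 - 0.5ps = -77.6 + 1.6ps, so ps = 101.
Buyers pay pb = 101 − 42 = 59; q' = -77.6 + 1.6·101 = 84.

Buyers pay £59; sellers receive £101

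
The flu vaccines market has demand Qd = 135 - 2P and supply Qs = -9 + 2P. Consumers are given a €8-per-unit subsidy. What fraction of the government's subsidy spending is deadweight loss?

Pre-subsidy: 135 - 2P = -9 + 2P gives P* = 36, Q* = 63.
With the rebate, buyers effectively pay Pb = Ps − 8, where Ps is the price sellers receive.
Demand in terms of Ps becomes Qd = 135 − 2(Ps − 8) = 151 - 2Ps. Setting this equal to supply: 151 - 2Ps = -9 + 2Ps, so Ps = 40.
Buyers pay Pb = 40 − 8 = 32; Q' = -9 + 2·40 = 71.
ΔCS = ½(63 + 71)(36 − 32) = 268; ΔPS = ½(63 + 71)(40 − 36) = 268.
Government spending = 8 × 71 = 568.
DWL = ½ × 8 × (71 − 63) = 32; fraction = 32 / 568 = 4/71.

DWL / government spending = 4/71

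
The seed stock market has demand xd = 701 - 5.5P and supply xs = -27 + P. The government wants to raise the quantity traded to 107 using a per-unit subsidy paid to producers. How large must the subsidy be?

Required subsidy s = 26 per unit

At x = 107, invert demand for the buyer price: Pb = (701 − 107)/5.5 = 108; invert supply for the seller price: Ps = (107 − (-27))/1 = 134.
The subsidy must fill the gap: s = Ps − Pb = 134 − 108 = 26.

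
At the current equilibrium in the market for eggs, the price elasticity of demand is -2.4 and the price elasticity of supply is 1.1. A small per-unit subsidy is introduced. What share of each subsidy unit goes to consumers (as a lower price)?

For a small subsidy around the equilibrium, the benefit split depends on the relative slopes, which at a point are proportional to the elasticities.
Buyer share = εs/(εs + |εd|) = 1.1/(1.1 + 2.4) = 11/35; seller share = |εd|/(εs + |εd|) = 24/35.

Consumer share = 11/35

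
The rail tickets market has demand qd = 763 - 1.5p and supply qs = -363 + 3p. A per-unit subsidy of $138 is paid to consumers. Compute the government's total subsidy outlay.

Pre-subsidy: 763 - 1.5p = -363 + 3p gives p* = 2252/9, q* = 1163/3.
With the rebate, buyers effectively pay pb = ps − 138, where ps is the price sellers receive.
Demand in terms of ps becomes qd = 763 − 1.5(ps − 138) = 970 - 1.5ps. Setting this equal to supply: 970 - 1.5ps = -363 + 3ps, so ps = 2666/9.
Buyers pay pb = 2666/9 − 138 = 1424/9; q' = -363 + 3·(2666/9) = 1577/3.
Government outlay = subsidy × quantity = 138 × 1577/3 = 72542.

Government cost = $72542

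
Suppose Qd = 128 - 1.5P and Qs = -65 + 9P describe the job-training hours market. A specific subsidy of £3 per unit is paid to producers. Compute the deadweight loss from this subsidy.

Deadweight loss = 81/14

Pre-subsidy: 128 - 1.5P = -65 + 9P gives P* = 386/21, Q* = 703/7.
With the subsidy, sellers receive Ps = Pb + 3 for each unit, where Pb is the price buyers pay.
Supply in terms of Pb becomes Qs = -65 + 9(Pb + 3) = -38 + 9Pb. Setting this equal to demand: 128 - 1.5Pb = -38 + 9Pb, so Pb = 332/21.
Sellers receive Ps = 332/21 + 3 = 395/21; Q' = 128 − 1.5·(332/21) = 730/7.
The subsidy expands output by 730/7 − 703/7 = 27/7 past the efficient level; on those units the gap between marginal cost and willingness to pay runs from 0 up to 3.
DWL = ½ × 3 × 27/7 = 81/14.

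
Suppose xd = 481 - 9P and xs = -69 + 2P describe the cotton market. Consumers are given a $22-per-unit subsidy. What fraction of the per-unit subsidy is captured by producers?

Pre-subsidy: 481 - 9P = -69 + 2P gives P* = 50, x* = 31.
With the rebate, buyers effectively pay Pb = Ps − 22, where Ps is the price sellers receive.
Demand in terms of Ps becomes xd = 481 − 9(Ps − 22) = 679 - 9Ps. Setting this equal to supply: 679 - 9Ps = -69 + 2Ps, so Ps = 68.
Buyers pay Pb = 68 − 22 = 46; x' = -69 + 2·68 = 67.
Buyers' price falls by P* − Pb = 50 − 46 = 4; sellers' price rises by Ps − P* = 68 − 50 = 18.
So producers capture 18/22 = 9/11 of each unit of subsidy.

Producer share = 9/11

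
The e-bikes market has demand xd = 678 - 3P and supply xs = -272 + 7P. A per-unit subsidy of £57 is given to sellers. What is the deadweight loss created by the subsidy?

Pre-subsidy: 678 - 3P = -272 + 7P gives P* = 95, x* = 393.
With the subsidy, sellers receive Ps = Pb + 57 for each unit, where Pb is the price buyers pay.
Supply in terms of Pb becomes xs = -272 + 7(Pb + 57) = 127 + 7Pb. Setting this equal to demand: 678 - 3Pb = 127 + 7Pb, so Pb = 55.1.
Sellers receive Ps = 55.1 + 57 = 112.1; x' = 678 − 3·55.1 = 512.7.
The subsidy expands output by 512.7 − 393 = 119.7 past the efficient level; on those units the gap between marginal cost and willingness to pay runs from 0 up to 57.
DWL = ½ × 57 × 119.7 = 3411.45.

Deadweight loss = £3411.45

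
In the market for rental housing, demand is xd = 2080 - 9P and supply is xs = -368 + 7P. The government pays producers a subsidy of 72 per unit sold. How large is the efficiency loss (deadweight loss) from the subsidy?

Deadweight loss = 10206

Pre-subsidy: 2080 - 9P = -368 + 7P gives P* = 153, x* = 703.
With the subsidy, sellers receive Ps = Pb + 72 for each unit, where Pb is the price buyers pay.
Supply in terms of Pb becomes xs = -368 + 7(Pb + 72) = 136 + 7Pb. Setting this equal to demand: 2080 - 9Pb = 136 + 7Pb, so Pb = 121.5.
Sellers receive Ps = 121.5 + 72 = 193.5; x' = 2080 − 9·121.5 = 986.5.
The subsidy expands output by 986.5 − 703 = 283.5 past the efficient level; on those units the gap between marginal cost and willingness to pay runs from 0 up to 72.
DWL = ½ × 72 × 283.5 = 10206.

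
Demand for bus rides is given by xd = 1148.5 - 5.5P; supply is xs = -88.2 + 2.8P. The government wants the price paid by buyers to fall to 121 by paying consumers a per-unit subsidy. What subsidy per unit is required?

Required subsidy s = 83 per unit

At a buyer price of 121, quantity demanded is 1148.5 − 5.5·121 = 483.
Sellers supply 483 only when they receive Ps with -88.2 + 2.8·Ps = 483, i.e. Ps = 204.
s = Ps − Pb = 204 − 121 = 83.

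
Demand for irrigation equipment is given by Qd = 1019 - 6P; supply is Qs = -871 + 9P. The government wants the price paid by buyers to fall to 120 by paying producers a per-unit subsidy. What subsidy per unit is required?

At a buyer price of 120, quantity demanded is 1019 − 6·120 = 299.
Sellers supply 299 only when they receive Ps with -871 + 9·Ps = 299, i.e. Ps = 130.
s = Ps − Pb = 130 − 120 = 10.

Required subsidy s = 10 per unit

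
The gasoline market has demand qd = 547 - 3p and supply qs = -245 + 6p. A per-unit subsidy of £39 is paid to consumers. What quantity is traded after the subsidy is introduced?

Pre-subsidy: 547 - 3p = -245 + 6p gives p* = 88, q* = 283.
With the rebate, buyers effectively pay pb = ps − 39, where ps is the price sellers receive.
Demand in terms of ps becomes qd = 547 − 3(ps − 39) = 664 - 3ps. Setting this equal to supply: 664 - 3ps = -245 + 6ps, so ps = 101.
Buyers pay pb = 101 − 39 = 62; q' = -245 + 6·101 = 361.

q' = 361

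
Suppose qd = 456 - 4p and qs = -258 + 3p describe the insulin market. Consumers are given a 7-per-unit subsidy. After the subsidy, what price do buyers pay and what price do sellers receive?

Pre-subsidy: 456 - 4p = -258 + 3p gives p* = 102, q* = 48.
With the rebate, buyers effectively pay pb = ps − 7, where ps is the price sellers receive.
Demand in terms of ps becomes qd = 456 − 4(ps − 7) = 484 - 4ps. Setting this equal to supply: 484 - 4ps = -258 + 3ps, so ps = 106.
Buyers pay pb = 106 − 7 = 99; q' = -258 + 3·106 = 60.

Buyers pay 99; sellers receive 106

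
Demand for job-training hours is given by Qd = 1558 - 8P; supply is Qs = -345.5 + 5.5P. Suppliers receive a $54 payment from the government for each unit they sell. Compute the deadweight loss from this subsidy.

Deadweight loss = $4752

Pre-subsidy: 1558 - 8P = -345.5 + 5.5P gives P* = 141, Q* = 430.
With the subsidy, sellers receive Ps = Pb + 54 for each unit, where Pb is the price buyers pay.
Supply in terms of Pb becomes Qs = -345.5 + 5.5(Pb + 54) = -48.5 + 5.5Pb. Setting this equal to demand: 1558 - 8Pb = -48.5 + 5.5Pb, so Pb = 119.
Sellers receive Ps = 119 + 54 = 173; Q' = 1558 − 8·119 = 606.
The subsidy expands output by 606 − 430 = 176 past the efficient level; on those units the gap between marginal cost and willingness to pay runs from 0 up to 54.
DWL = ½ × 54 × 176 = 4752.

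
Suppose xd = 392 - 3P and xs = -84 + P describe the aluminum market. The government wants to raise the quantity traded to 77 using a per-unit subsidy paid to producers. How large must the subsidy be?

Required subsidy s = 56 per unit

At x = 77, invert demand for the buyer price: Pb = (392 − 77)/3 = 105; invert supply for the seller price: Ps = (77 − (-84))/1 = 161.
The subsidy must fill the gap: s = Ps − Pb = 161 − 105 = 56.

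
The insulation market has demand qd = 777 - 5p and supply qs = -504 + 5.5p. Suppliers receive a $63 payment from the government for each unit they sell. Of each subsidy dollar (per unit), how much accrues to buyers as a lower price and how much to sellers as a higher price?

Buyers gain $33 per unit; sellers gain $30 per unit

Pre-subsidy: 777 - 5p = -504 + 5.5p gives p* = 122, q* = 167.
With the subsidy, sellers receive ps = pb + 63 for each unit, where pb is the price buyers pay.
Supply in terms of pb becomes qs = -504 + 5.5(pb + 63) = -157.5 + 5.5pb. Setting this equal to demand: 777 - 5pb = -157.5 + 5.5pb, so pb = 89.
Sellers receive ps = 89 + 63 = 152; q' = 777 − 5·89 = 332.
Buyers' price falls by p* − pb = 122 − 89 = 33; sellers' price rises by ps − p* = 152 − 122 = 30.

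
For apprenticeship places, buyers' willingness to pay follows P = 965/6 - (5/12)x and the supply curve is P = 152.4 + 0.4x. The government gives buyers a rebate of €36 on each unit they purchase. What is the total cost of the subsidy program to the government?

Pre-subsidy: 965/6 - (5/12)x = 152.4 + 0.4x gives x* = 506/49 and P* = 7670/49.
With the rebate, buyers effectively pay Pb = Ps − 36, where Ps is the price sellers receive.
On the curves, Pb = 965/6 - (5/12)x and Ps = 152.4 + 0.4x; the wedge Ps − Pb = 36 gives 152.4 + 0.4x − (965/6 - (5/12)x) = 36, so x' = 2666/49.
Then Pb = 965/6 − (5/12)·(2666/49) = 6770/49 and Ps = 152.4 + 0.4·(2666/49) = 8534/49.
Government outlay = subsidy × quantity = 36 × 2666/49 = 95976/49.

Government cost = 95976/49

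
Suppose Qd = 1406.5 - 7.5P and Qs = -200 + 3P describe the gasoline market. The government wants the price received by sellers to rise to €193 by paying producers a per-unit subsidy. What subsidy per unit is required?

Required subsidy s = €56 per unit

At a seller price of 193, quantity supplied is -200 + 3·193 = 379.
Buyers absorb 379 only when they pay Pb with 1406.5 − 7.5·Pb = 379, i.e. Pb = 137.
s = Ps − Pb = 193 − 137 = 56.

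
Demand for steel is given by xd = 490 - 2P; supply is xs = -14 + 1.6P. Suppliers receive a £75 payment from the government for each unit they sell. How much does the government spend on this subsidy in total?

Government cost = £20750

Pre-subsidy: 490 - 2P = -14 + 1.6P gives P* = 140, x* = 210.
With the subsidy, sellers receive Ps = Pb + 75 for each unit, where Pb is the price buyers pay.
Supply in terms of Pb becomes xs = -14 + 1.6(Pb + 75) = 106 + 1.6Pb. Setting this equal to demand: 490 - 2Pb = 106 + 1.6Pb, so Pb = 320/3.
Sellers receive Ps = 320/3 + 75 = 545/3; x' = 490 − 2·(320/3) = 830/3.
Government outlay = subsidy × quantity = 75 × 830/3 = 20750.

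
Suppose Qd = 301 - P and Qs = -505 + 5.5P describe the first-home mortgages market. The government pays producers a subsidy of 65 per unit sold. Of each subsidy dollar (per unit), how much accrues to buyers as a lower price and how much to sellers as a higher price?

Buyers gain 55 per unit; sellers gain 10 per unit

Pre-subsidy: 301 - P = -505 + 5.5P gives P* = 124, Q* = 177.
With the subsidy, sellers receive Ps = Pb + 65 for each unit, where Pb is the price buyers pay.
Supply in terms of Pb becomes Qs = -505 + 5.5(Pb + 65) = -147.5 + 5.5Pb. Setting this equal to demand: 301 - Pb = -147.5 + 5.5Pb, so Pb = 69.
Sellers receive Ps = 69 + 65 = 134; Q' = 301 − 1·69 = 232.
Buyers' price falls by P* − Pb = 124 − 69 = 55; sellers' price rises by Ps − P* = 134 − 124 = 10.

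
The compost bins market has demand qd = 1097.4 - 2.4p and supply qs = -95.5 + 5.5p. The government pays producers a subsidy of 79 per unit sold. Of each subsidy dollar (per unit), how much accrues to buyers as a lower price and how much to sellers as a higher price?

Buyers gain 55 per unit; sellers gain 24 per unit

Pre-subsidy: 1097.4 - 2.4p = -95.5 + 5.5p gives p* = 151, q* = 735.
With the subsidy, sellers receive ps = pb + 79 for each unit, where pb is the price buyers pay.
Supply in terms of pb becomes qs = -95.5 + 5.5(pb + 79) = 339 + 5.5pb. Setting this equal to demand: 1097.4 - 2.4pb = 339 + 5.5pb, so pb = 96.
Sellers receive ps = 96 + 79 = 175; q' = 1097.4 − 2.4·96 = 867.
Buyers' price falls by p* − pb = 151 − 96 = 55; sellers' price rises by ps − p* = 175 − 151 = 24.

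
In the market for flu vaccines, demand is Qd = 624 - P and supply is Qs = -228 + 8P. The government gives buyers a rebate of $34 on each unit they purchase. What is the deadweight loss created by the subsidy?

Pre-subsidy: 624 - P = -228 + 8P gives P* = 284/3, Q* = 1588/3.
With the rebate, buyers effectively pay Pb = Ps − 34, where Ps is the price sellers receive.
Demand in terms of Ps becomes Qd = 624 − 1(Ps − 34) = 658 - Ps. Setting this equal to supply: 658 - Ps = -228 + 8Ps, so Ps = 886/9.
Buyers pay Pb = 886/9 − 34 = 580/9; Q' = -228 + 8·(886/9) = 5036/9.
The subsidy expands output by 5036/9 − 1588/3 = 272/9 past the efficient level; on those units the gap between marginal cost and willingness to pay runs from 0 up to 34.
DWL = ½ × 34 × 272/9 = 4624/9.

Deadweight loss = 4624/9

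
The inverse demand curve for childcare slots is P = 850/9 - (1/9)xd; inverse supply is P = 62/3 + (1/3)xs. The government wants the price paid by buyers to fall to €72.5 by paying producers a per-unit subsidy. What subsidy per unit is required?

Required subsidy s = €14 per unit

At a buyer price of 72.5, quantity demanded is 850 − 9·72.5 = 197.5.
Sellers supply 197.5 only when they receive Ps = 62/3 + (1/3)·197.5 = 86.5.
s = Ps − Pb = 86.5 − 72.5 = 14.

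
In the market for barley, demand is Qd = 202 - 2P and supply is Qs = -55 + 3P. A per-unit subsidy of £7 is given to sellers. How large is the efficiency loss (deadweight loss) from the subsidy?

Pre-subsidy: 202 - 2P = -55 + 3P gives P* = 51.4, Q* = 99.2.
With the subsidy, sellers receive Ps = Pb + 7 for each unit, where Pb is the price buyers pay.
Supply in terms of Pb becomes Qs = -55 + 3(Pb + 7) = -34 + 3Pb. Setting this equal to demand: 202 - 2Pb = -34 + 3Pb, so Pb = 47.2.
Sellers receive Ps = 47.2 + 7 = 54.2; Q' = 202 − 2·47.2 = 107.6.
The subsidy expands output by 107.6 − 99.2 = 8.4 past the efficient level; on those units the gap between marginal cost and willingness to pay runs from 0 up to 7.
DWL = ½ × 7 × 8.4 = 29.4.

Deadweight loss = £29.4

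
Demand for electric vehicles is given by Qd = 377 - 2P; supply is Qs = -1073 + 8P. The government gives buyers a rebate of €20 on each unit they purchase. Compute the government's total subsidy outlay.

Government cost = €2380

Pre-subsidy: 377 - 2P = -1073 + 8P gives P* = 145, Q* = 87.
With the rebate, buyers effectively pay Pb = Ps − 20, where Ps is the price sellers receive.
Demand in terms of Ps becomes Qd = 377 − 2(Ps − 20) = 417 - 2Ps. Setting this equal to supply: 417 - 2Ps = -1073 + 8Ps, so Ps = 149.
Buyers pay Pb = 149 − 20 = 129; Q' = -1073 + 8·149 = 119.
Government outlay = subsidy × quantity = 20 × 119 = 2380.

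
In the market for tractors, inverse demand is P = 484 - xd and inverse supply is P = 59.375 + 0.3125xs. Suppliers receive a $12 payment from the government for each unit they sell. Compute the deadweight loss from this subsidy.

Pre-subsidy: 484 - x = 59.375 + 0.3125x gives x* = 6794/21 and P* = 3370/21.
With the subsidy, sellers receive Ps = Pb + 12 for each unit, where Pb is the price buyers pay.
On the curves, Pb = 484 - x and Ps = 59.375 + 0.3125x; the wedge Ps − Pb = 12 gives 59.375 + 0.3125x − (484 - x) = 12, so x' = 998/3.
Then Pb = 484 − 1·(998/3) = 454/3 and Ps = 59.375 + 0.3125·(998/3) = 490/3.
The subsidy expands output by 998/3 − 6794/21 = 64/7 past the efficient level; on those units the gap between marginal cost and willingness to pay runs from 0 up to 12.
DWL = ½ × 12 × 64/7 = 384/7.

Deadweight loss = 384/7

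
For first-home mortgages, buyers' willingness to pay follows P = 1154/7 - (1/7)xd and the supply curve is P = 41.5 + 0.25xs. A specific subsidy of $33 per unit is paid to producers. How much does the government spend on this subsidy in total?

Pre-subsidy: 1154/7 - (1/7)x = 41.5 + 0.25x gives x* = 314 and P* = 120.
With the subsidy, sellers receive Ps = Pb + 33 for each unit, where Pb is the price buyers pay.
On the curves, Pb = 1154/7 - (1/7)x and Ps = 41.5 + 0.25x; the wedge Ps − Pb = 33 gives 41.5 + 0.25x − (1154/7 - (1/7)x) = 33, so x' = 398.
Then Pb = 1154/7 − (1/7)·398 = 108 and Ps = 41.5 + 0.25·398 = 141.
Government outlay = subsidy × quantity = 33 × 398 = 13134.

Government cost = $13134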